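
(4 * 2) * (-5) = -40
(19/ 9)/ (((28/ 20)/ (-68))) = -6460/ 63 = -102.54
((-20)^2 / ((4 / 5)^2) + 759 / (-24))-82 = 4091 / 8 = 511.38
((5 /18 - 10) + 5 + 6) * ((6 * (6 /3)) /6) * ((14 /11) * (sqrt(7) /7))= 46 * sqrt(7) /99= 1.23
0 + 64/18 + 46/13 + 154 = 18848/117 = 161.09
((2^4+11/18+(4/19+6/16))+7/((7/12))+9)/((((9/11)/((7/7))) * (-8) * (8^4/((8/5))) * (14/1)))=-0.00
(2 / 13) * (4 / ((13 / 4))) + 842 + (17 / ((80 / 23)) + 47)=12087919 / 13520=894.08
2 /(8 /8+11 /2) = 4 /13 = 0.31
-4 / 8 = -1 / 2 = -0.50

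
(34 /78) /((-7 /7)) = -17 /39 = -0.44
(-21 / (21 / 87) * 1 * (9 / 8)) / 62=-1.58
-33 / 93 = -11 / 31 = -0.35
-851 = -851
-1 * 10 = -10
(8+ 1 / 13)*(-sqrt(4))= -210 / 13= -16.15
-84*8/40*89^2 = -665364/5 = -133072.80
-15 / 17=-0.88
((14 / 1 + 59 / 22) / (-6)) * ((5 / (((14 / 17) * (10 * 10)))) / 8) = -6239 / 295680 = -0.02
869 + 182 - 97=954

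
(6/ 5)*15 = 18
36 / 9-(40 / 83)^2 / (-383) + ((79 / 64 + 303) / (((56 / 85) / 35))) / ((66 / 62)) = 677030538005983 / 44579876352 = 15186.91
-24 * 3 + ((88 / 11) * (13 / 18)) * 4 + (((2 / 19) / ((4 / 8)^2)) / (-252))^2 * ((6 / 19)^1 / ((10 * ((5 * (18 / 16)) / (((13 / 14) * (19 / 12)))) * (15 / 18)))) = -183877154896 / 3761123625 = -48.89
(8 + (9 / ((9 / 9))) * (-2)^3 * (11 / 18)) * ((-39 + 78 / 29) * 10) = 379080 / 29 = 13071.72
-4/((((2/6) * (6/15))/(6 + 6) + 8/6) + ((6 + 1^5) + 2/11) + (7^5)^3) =-3960/4700085894852011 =-0.00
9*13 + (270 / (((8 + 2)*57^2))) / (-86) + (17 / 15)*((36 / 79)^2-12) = 100400838671 / 968790430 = 103.64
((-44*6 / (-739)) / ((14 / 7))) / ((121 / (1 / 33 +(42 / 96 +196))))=103735 / 357676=0.29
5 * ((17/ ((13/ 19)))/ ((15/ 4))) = 1292/ 39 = 33.13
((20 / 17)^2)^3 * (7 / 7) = 2.65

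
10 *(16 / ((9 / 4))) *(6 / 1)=1280 / 3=426.67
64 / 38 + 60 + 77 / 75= 89363 / 1425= 62.71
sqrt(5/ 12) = sqrt(15)/ 6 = 0.65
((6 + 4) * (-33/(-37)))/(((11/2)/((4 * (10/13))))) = 2400/481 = 4.99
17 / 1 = 17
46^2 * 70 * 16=2369920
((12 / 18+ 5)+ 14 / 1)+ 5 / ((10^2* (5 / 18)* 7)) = 19.69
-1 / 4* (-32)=8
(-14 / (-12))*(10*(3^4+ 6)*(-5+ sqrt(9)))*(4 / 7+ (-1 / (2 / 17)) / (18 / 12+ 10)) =7830 / 23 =340.43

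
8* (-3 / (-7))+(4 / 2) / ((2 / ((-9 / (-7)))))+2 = 47 / 7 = 6.71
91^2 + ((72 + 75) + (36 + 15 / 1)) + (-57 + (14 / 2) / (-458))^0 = 8480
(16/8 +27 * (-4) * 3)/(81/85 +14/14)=-13685/83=-164.88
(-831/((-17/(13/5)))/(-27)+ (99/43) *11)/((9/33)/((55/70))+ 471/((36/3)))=328269128/630432675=0.52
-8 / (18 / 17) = -68 / 9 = -7.56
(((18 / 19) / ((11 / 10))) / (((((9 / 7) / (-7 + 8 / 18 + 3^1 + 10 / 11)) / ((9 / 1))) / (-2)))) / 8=9170 / 2299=3.99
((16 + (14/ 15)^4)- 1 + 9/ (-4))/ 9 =2735539/ 1822500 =1.50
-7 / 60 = -0.12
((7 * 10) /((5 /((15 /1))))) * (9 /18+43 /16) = 5355 /8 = 669.38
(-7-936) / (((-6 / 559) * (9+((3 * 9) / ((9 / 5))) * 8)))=12259 / 18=681.06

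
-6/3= -2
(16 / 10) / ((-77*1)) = -0.02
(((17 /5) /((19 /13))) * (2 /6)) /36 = 221 /10260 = 0.02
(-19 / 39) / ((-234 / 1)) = 19 / 9126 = 0.00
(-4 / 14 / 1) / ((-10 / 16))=0.46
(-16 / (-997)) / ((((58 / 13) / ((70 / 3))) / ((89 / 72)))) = 80990 / 780651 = 0.10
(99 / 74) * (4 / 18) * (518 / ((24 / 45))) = 1155 / 4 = 288.75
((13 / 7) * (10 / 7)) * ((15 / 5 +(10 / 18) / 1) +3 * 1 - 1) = 6500 / 441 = 14.74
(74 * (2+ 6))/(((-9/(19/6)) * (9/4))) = -22496/243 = -92.58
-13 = -13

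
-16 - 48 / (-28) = -14.29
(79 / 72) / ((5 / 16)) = 158 / 45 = 3.51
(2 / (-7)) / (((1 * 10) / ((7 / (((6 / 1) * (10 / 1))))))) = -1 / 300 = -0.00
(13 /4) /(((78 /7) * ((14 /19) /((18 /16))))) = 57 /128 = 0.45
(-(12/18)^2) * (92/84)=-92/189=-0.49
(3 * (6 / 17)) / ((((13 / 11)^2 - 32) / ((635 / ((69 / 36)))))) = -16596360 / 1447873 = -11.46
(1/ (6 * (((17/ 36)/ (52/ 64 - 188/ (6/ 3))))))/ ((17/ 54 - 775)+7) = 120771/ 2818940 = 0.04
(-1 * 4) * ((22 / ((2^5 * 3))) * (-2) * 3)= 5.50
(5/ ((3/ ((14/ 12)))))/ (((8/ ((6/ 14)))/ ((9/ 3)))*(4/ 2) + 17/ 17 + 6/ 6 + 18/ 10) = 175/ 1462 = 0.12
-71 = -71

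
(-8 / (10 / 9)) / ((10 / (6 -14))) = 144 / 25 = 5.76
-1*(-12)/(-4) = -3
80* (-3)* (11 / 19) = -2640 / 19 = -138.95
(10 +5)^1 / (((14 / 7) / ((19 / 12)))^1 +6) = 95 / 46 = 2.07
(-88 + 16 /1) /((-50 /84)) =3024 /25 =120.96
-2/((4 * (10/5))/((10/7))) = -5/14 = -0.36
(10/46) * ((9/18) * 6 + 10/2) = 40/23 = 1.74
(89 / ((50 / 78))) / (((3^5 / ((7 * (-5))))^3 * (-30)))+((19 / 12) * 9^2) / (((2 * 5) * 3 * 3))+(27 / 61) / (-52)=651004797277 / 455147330040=1.43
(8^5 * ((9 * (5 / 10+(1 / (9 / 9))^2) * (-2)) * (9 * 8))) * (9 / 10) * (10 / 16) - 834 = -35832642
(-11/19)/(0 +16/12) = -33/76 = -0.43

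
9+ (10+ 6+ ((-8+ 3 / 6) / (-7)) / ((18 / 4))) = 530 / 21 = 25.24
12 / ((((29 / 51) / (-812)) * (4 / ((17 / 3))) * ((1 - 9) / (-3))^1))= -18207 / 2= -9103.50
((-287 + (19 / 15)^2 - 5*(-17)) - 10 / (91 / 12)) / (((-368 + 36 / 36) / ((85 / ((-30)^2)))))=70211683 / 1352578500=0.05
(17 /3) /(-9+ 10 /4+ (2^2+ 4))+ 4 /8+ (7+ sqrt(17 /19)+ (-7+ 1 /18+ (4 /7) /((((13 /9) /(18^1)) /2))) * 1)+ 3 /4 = sqrt(323) /19+ 21103 /1092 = 20.27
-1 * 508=-508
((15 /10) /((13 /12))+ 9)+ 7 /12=1711 /156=10.97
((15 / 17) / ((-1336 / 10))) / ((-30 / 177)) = 885 / 22712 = 0.04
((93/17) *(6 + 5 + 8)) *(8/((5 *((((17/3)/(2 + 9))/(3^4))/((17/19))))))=1988712/85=23396.61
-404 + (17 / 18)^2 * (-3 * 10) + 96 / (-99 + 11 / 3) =-3334099 / 7722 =-431.77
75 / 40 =15 / 8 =1.88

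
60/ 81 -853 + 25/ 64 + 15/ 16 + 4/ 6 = -1469257/ 1728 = -850.26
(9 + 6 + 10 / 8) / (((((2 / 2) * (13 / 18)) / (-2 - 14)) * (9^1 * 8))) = -5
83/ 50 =1.66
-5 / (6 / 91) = -455 / 6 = -75.83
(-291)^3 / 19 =-24642171 / 19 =-1296956.37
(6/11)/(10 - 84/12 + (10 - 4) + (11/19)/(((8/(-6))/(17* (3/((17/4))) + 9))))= -152/33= -4.61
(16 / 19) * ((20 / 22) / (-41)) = -160 / 8569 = -0.02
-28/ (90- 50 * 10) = 14/ 205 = 0.07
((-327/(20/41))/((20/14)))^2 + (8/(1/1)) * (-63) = 8787474801/40000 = 219686.87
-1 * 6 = -6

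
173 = 173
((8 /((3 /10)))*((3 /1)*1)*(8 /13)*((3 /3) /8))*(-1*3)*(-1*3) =720 /13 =55.38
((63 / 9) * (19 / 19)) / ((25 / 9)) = 63 / 25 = 2.52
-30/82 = -15/41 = -0.37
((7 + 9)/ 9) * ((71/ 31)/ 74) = 568/ 10323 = 0.06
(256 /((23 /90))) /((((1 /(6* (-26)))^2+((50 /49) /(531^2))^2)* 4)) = 6094578.93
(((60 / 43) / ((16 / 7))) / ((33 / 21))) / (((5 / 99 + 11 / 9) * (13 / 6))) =315 / 2236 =0.14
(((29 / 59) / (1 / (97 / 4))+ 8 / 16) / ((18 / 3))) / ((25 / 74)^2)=1337513 / 73750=18.14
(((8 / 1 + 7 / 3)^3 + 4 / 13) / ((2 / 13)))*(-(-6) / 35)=387391 / 315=1229.81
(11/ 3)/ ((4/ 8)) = 22/ 3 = 7.33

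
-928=-928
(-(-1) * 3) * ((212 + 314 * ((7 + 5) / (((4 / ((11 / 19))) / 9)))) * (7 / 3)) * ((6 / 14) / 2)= 145929 / 19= 7680.47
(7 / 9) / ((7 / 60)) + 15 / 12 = 95 / 12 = 7.92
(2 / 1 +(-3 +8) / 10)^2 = 25 / 4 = 6.25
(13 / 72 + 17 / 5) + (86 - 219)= -129.42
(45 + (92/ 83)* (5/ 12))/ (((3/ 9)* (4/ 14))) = 39620/ 83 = 477.35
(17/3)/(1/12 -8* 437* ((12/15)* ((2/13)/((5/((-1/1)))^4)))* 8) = -2762500/2644303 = -1.04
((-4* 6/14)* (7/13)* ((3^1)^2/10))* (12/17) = -0.59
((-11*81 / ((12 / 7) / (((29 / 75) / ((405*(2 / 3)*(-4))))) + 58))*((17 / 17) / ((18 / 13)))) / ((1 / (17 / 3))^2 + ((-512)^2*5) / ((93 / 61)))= 540147069 / 3413482842898468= 0.00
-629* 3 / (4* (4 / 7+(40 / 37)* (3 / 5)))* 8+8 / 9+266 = -2826.36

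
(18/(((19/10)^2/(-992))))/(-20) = 89280/361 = 247.31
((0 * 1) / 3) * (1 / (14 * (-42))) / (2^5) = 0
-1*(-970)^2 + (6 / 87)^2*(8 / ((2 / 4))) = -791296836 / 841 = -940899.92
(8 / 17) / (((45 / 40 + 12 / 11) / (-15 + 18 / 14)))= -22528 / 7735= -2.91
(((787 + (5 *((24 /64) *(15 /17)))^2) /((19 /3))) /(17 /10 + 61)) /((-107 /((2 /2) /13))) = -6639535 /4643892448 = -0.00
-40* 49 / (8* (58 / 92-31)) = 11270 / 1397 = 8.07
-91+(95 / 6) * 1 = -75.17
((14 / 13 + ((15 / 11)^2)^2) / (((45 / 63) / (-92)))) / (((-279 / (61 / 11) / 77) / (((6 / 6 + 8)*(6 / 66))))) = 237341867812 / 324517765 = 731.37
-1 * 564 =-564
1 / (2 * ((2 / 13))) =13 / 4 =3.25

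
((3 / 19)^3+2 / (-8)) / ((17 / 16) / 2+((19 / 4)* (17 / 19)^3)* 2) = -54008 / 1610155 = -0.03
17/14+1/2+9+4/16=307/28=10.96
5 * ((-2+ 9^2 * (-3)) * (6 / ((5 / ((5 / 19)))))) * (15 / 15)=-7350 / 19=-386.84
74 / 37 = 2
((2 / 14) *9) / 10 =9 / 70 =0.13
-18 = -18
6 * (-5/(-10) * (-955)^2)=2736075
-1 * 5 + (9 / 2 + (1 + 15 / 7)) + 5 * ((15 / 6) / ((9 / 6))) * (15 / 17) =2379 / 238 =10.00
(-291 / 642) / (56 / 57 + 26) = -5529 / 329132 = -0.02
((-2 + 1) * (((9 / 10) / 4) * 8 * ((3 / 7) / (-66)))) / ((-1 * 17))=-9 / 13090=-0.00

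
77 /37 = 2.08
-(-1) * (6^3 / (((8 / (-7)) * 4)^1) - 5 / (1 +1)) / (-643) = 199 / 2572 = 0.08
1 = 1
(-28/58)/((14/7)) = -7/29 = -0.24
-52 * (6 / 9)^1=-104 / 3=-34.67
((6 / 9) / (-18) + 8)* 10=2150 / 27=79.63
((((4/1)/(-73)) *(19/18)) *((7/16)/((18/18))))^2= 17689/27625536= 0.00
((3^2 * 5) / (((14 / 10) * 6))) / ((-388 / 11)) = -825 / 5432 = -0.15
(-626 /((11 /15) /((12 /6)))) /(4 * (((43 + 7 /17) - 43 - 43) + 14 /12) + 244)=-478890 /21967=-21.80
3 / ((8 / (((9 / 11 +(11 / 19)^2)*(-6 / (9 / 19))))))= -1145 / 209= -5.48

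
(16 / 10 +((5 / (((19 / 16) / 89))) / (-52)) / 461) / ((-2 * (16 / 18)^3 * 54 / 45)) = -54798687 / 58299904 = -0.94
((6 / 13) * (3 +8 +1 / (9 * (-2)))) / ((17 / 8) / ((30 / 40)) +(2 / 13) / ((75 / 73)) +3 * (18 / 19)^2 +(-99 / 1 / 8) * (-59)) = 14223400 / 2071867323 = 0.01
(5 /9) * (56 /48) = 35 /54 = 0.65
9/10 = 0.90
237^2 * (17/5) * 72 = 68750856/5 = 13750171.20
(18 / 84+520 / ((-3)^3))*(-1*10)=35995 / 189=190.45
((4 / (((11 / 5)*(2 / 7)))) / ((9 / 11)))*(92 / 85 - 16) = -17752 / 153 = -116.03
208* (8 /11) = 1664 /11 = 151.27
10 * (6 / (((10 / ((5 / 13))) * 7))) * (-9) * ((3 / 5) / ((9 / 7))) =-1.38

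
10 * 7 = 70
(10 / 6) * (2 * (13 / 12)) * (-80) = -2600 / 9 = -288.89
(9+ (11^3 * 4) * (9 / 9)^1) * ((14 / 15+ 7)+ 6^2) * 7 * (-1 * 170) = -836438386 / 3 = -278812795.33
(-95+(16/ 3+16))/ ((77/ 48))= -3536/ 77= -45.92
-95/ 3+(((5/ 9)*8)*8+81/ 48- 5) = 83/ 144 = 0.58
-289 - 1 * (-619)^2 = -383450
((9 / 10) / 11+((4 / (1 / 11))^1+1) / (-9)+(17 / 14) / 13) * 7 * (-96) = 2318208 / 715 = 3242.25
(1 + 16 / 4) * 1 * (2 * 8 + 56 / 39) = 3400 / 39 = 87.18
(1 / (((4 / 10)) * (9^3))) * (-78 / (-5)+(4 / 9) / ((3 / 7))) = 1123 / 19683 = 0.06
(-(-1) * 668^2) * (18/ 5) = 8032032/ 5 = 1606406.40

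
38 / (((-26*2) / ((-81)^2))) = -124659 / 26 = -4794.58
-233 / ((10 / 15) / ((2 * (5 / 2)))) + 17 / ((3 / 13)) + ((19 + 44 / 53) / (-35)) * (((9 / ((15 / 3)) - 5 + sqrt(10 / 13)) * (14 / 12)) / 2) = -13298567 / 7950 - 1051 * sqrt(130) / 41340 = -1673.07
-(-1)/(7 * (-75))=-0.00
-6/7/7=-0.12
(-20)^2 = 400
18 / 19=0.95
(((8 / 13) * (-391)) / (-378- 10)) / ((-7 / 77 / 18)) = -154836 / 1261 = -122.79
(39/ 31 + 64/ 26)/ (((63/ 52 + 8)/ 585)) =3507660/ 14849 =236.22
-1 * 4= -4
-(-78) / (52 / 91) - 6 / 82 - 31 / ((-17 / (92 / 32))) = 789949 / 5576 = 141.67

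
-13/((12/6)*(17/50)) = -19.12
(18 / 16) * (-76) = -171 / 2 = -85.50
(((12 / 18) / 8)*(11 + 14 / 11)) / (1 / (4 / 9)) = 5 / 11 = 0.45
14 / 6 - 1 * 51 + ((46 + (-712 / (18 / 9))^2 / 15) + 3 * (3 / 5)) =42241 / 5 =8448.20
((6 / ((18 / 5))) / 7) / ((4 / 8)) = 10 / 21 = 0.48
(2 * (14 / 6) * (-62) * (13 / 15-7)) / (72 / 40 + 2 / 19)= 1517264 / 1629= 931.41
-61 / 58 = -1.05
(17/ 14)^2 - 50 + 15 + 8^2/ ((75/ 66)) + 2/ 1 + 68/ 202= 12437393/ 494900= 25.13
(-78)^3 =-474552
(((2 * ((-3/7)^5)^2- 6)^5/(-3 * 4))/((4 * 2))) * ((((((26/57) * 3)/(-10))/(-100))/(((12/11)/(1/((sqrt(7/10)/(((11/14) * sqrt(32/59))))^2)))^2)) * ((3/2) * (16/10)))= 17886851291833914493222198727941372908487349683339776/349854829731965324438194556481881999278707278614413475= 0.05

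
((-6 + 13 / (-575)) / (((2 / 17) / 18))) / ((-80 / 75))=1589517 / 1840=863.87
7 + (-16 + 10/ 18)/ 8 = 365/ 72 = 5.07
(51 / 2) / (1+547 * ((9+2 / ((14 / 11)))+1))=357 / 88628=0.00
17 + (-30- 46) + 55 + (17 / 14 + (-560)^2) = 4390361 / 14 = 313597.21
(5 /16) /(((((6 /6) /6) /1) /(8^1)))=15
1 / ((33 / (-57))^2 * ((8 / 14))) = 2527 / 484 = 5.22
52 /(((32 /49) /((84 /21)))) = 637 /2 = 318.50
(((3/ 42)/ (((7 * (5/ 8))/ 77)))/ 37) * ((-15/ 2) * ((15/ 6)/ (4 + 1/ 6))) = -198/ 1295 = -0.15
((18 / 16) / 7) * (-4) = -9 / 14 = -0.64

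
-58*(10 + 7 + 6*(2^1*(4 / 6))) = -1450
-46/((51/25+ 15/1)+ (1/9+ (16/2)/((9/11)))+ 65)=-0.50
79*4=316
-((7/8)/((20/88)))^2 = -14.82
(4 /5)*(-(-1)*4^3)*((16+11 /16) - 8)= 2224 /5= 444.80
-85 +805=720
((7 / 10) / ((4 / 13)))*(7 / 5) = 3.18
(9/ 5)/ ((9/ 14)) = 14/ 5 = 2.80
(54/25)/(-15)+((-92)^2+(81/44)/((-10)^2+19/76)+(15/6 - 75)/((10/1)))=18651085033/2205500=8456.62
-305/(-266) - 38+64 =7221/266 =27.15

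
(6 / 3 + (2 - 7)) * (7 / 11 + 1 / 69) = -494 / 253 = -1.95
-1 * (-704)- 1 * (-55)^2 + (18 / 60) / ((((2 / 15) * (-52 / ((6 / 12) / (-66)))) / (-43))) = -21241921 / 9152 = -2321.01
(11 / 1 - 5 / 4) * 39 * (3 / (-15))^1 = -76.05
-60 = -60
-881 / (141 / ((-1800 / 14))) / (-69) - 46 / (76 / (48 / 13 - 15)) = -4.80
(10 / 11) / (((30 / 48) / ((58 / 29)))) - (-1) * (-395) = -4313 / 11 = -392.09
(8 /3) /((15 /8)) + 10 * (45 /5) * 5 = 20314 /45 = 451.42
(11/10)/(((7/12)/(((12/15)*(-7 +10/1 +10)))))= 3432/175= 19.61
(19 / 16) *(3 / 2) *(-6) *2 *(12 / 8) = -513 / 16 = -32.06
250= 250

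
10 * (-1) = -10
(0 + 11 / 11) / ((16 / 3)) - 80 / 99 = -983 / 1584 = -0.62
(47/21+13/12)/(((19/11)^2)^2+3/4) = 1361613/3956449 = 0.34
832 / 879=0.95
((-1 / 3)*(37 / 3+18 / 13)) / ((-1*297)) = 535 / 34749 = 0.02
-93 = -93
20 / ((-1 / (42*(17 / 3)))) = -4760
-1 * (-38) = 38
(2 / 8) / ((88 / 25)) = 25 / 352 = 0.07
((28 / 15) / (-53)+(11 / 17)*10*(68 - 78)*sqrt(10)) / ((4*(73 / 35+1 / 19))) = -182875*sqrt(10) / 24174 - 931 / 226098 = -23.93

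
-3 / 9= -1 / 3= -0.33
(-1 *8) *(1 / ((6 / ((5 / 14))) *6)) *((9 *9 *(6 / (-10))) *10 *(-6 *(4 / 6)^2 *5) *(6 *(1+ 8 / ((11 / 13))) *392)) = -12645818.18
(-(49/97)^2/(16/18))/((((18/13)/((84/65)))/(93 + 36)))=-6504309/188180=-34.56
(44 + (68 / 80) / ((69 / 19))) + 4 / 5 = 62147 / 1380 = 45.03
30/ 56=15/ 28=0.54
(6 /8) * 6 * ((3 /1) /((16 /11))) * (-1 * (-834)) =123849 /16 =7740.56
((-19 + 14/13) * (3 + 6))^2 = 4397409/169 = 26020.17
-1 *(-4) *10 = 40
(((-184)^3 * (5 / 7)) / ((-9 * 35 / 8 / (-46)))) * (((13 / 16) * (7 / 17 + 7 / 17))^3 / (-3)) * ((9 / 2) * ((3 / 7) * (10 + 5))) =73777281240 / 4913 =15016747.66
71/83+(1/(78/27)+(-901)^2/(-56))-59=-879425691/60424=-14554.24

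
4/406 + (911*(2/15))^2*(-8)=-5391166366/45675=-118033.20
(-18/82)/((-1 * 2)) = 9/82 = 0.11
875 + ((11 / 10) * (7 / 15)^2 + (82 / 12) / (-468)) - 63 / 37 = 11344433483 / 12987000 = 873.52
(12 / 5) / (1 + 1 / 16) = 192 / 85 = 2.26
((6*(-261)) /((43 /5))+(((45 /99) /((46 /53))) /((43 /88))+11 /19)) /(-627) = 3390691 /11781957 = 0.29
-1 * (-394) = 394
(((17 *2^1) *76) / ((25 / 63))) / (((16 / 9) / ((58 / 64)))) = 5311089 / 1600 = 3319.43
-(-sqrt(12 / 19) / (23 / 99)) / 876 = 33* sqrt(57) / 63802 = 0.00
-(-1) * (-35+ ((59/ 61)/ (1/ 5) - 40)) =-4280/ 61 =-70.16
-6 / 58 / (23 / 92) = -12 / 29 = -0.41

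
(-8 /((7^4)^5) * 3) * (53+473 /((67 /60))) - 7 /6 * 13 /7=-69499063945224650935 /32076491051640024402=-2.17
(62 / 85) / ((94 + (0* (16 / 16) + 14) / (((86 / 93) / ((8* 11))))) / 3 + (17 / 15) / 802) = 6414396 / 4180878527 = 0.00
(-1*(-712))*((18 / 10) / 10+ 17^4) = 1486677004 / 25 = 59467080.16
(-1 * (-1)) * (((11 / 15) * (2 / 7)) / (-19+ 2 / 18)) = -33 / 2975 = -0.01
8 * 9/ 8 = 9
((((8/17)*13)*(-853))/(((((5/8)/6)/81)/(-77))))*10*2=106232974848/17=6248998520.47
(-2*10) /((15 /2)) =-8 /3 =-2.67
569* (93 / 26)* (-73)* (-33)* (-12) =-764862318 / 13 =-58835562.92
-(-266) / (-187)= -266 / 187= -1.42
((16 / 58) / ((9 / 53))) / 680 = 53 / 22185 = 0.00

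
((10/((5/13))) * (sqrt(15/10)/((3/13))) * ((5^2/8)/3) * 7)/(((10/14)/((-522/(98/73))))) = -1788865 * sqrt(6)/8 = -547725.81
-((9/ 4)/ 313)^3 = -729/ 1962515008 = -0.00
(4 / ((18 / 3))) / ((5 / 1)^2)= 2 / 75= 0.03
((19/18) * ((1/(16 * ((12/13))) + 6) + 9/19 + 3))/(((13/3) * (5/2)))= 34807/37440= 0.93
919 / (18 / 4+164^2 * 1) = 1838 / 53801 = 0.03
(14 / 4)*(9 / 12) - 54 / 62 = 435 / 248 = 1.75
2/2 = 1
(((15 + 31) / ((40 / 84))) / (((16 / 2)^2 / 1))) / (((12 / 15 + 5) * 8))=483 / 14848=0.03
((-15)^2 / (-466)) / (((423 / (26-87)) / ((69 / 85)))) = 21045 / 372334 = 0.06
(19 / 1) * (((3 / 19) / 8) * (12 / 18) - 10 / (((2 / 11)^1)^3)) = -31611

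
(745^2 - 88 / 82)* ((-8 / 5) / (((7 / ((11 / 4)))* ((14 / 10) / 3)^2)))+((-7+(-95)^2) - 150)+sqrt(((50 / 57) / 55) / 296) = -22403710506 / 14063+sqrt(115995) / 46398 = -1593096.10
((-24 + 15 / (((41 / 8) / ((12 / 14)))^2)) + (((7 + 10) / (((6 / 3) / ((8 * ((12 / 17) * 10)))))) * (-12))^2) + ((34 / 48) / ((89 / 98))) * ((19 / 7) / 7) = 2918634476572259 / 87970092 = 33177576.72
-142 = -142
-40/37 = -1.08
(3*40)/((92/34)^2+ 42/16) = 277440/22997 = 12.06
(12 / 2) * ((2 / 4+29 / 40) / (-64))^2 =7203 / 3276800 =0.00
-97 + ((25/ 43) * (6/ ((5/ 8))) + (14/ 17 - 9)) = -72804/ 731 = -99.60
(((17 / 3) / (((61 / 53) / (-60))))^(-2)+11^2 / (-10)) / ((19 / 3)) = -1.91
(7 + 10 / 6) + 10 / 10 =29 / 3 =9.67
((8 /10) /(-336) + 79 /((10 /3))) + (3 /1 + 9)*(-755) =-3795247 /420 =-9036.30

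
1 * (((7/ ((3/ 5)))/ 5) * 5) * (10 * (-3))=-350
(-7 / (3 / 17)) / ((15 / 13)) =-1547 / 45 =-34.38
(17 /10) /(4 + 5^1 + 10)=17 /190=0.09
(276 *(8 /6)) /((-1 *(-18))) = 184 /9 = 20.44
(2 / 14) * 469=67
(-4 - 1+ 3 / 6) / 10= -9 / 20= -0.45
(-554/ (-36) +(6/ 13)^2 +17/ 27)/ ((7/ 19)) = 2814451/ 63882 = 44.06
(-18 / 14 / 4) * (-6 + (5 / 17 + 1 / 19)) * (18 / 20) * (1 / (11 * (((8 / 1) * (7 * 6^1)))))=2241 / 5064640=0.00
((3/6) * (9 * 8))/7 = 36/7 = 5.14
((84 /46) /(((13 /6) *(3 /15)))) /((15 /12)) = 1008 /299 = 3.37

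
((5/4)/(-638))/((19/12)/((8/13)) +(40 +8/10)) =-300/6641261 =-0.00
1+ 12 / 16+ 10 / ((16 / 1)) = 19 / 8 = 2.38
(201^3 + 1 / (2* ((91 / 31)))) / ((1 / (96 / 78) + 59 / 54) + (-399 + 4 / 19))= -6065504390952 / 296444057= -20460.87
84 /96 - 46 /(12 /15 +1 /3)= -5401 /136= -39.71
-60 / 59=-1.02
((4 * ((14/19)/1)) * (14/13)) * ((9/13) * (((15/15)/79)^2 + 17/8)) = 93584610/20039851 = 4.67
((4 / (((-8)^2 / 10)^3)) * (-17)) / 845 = -425 / 1384448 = -0.00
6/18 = 1/3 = 0.33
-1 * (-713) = 713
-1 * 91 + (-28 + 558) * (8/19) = 2511/19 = 132.16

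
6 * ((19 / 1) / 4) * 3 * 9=1539 / 2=769.50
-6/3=-2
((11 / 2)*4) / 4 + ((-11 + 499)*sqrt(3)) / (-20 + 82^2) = 61*sqrt(3) / 838 + 11 / 2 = 5.63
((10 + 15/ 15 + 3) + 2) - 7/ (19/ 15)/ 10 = 587/ 38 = 15.45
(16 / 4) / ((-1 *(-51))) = 4 / 51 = 0.08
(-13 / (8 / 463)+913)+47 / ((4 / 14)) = 325.12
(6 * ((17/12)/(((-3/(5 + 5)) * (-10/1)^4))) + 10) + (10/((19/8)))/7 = 8457739/798000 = 10.60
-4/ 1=-4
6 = 6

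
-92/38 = -2.42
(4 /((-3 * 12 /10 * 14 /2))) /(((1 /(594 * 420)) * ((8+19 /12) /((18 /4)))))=-427680 /23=-18594.78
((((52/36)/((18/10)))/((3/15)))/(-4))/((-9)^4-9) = -25/163296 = -0.00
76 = 76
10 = 10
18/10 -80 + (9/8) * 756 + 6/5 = 1547/2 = 773.50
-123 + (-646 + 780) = 11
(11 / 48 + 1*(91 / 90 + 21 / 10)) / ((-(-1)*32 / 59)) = 28379 / 4608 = 6.16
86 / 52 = 43 / 26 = 1.65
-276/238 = -138/119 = -1.16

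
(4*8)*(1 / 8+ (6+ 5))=356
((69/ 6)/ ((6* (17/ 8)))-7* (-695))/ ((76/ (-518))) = -64273699/ 1938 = -33164.96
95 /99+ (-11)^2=12074 /99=121.96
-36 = -36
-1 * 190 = -190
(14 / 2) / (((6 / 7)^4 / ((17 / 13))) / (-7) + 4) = 2000033 / 1126028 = 1.78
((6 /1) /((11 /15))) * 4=360 /11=32.73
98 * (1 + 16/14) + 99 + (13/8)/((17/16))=5279/17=310.53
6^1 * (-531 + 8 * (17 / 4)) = -2982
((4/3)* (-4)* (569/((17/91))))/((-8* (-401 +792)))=103558/19941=5.19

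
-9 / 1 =-9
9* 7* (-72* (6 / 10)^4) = -367416 / 625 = -587.87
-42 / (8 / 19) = -399 / 4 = -99.75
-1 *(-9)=9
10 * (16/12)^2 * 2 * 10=3200/9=355.56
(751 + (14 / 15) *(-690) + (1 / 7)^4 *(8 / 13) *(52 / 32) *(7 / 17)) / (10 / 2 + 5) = 311959 / 29155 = 10.70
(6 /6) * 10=10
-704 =-704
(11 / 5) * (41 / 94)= 0.96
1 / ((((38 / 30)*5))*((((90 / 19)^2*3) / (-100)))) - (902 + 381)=-103942 / 81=-1283.23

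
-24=-24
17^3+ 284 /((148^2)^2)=589296191623 /119946304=4913.00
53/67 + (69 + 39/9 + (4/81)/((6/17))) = 1209097/16281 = 74.26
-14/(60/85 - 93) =238/1569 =0.15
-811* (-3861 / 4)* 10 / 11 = 1423305 / 2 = 711652.50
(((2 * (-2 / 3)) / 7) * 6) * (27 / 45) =-24 / 35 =-0.69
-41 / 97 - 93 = -9062 / 97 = -93.42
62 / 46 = 31 / 23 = 1.35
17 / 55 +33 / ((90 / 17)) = 2159 / 330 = 6.54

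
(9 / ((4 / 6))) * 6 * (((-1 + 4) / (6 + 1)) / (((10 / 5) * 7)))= 243 / 98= 2.48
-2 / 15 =-0.13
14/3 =4.67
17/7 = 2.43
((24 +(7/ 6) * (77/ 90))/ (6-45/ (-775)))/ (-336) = -418469/ 34074432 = -0.01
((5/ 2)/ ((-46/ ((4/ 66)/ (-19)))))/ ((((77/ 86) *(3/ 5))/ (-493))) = -529975/ 3331251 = -0.16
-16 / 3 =-5.33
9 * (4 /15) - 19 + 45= 142 /5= 28.40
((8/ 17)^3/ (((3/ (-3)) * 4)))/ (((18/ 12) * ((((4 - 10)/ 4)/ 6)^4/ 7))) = -458752/ 14739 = -31.13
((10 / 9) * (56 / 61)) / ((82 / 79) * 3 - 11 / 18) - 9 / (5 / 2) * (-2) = 8257964 / 1085495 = 7.61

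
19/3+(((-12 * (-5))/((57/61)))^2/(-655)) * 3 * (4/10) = -173119/141873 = -1.22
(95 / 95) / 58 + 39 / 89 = 0.46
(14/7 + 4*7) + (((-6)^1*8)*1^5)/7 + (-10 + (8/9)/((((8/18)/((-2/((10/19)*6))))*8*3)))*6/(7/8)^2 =-5842/105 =-55.64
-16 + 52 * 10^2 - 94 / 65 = 5182.55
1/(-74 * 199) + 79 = 1163353/14726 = 79.00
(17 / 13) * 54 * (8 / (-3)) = -2448 / 13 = -188.31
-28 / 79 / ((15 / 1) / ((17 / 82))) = -238 / 48585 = -0.00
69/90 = 23/30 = 0.77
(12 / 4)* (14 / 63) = 2 / 3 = 0.67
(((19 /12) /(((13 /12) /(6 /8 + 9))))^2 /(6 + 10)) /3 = 1083 /256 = 4.23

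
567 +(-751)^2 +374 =564942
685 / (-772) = -685 / 772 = -0.89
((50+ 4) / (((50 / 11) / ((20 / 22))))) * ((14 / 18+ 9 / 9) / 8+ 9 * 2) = 984 / 5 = 196.80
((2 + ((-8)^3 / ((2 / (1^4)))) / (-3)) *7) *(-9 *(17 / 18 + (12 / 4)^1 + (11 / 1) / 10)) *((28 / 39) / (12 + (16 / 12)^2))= -2914226 / 2015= -1446.27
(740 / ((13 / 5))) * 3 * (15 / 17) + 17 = 170257 / 221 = 770.39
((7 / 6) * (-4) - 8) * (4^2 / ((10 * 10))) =-152 / 75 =-2.03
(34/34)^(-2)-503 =-502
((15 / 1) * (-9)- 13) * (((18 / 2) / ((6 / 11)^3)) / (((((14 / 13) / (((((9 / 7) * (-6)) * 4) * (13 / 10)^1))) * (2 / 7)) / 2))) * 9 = 674142183 / 35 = 19261205.23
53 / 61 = 0.87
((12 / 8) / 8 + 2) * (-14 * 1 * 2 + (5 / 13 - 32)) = -27125 / 208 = -130.41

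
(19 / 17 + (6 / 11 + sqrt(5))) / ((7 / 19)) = 5909 / 1309 + 19 *sqrt(5) / 7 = 10.58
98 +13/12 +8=1285/12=107.08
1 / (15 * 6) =0.01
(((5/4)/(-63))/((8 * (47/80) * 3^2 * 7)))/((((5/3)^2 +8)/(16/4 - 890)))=11075/2010519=0.01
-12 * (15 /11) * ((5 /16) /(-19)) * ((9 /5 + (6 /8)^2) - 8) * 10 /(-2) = 9225 /1216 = 7.59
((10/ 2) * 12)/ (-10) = -6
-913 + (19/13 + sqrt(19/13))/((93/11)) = -1103608/1209 + 11*sqrt(247)/1209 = -912.68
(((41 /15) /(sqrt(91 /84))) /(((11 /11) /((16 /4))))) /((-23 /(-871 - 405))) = 418528 * sqrt(39) /4485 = 582.77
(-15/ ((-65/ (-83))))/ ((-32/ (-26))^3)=-42081/ 4096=-10.27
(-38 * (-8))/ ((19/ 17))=272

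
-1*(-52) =52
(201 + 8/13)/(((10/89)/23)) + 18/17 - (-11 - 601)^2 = -736531721/2210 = -333272.27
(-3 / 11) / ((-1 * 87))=1 / 319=0.00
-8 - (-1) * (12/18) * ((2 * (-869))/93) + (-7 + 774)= 208285/279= 746.54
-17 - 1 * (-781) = 764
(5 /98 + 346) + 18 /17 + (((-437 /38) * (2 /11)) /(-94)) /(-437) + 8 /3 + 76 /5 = 44796621227 /122738385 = 364.98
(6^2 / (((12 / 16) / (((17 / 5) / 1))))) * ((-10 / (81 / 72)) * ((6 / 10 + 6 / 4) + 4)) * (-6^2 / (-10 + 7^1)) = -530944 / 5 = -106188.80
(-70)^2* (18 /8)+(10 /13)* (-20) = 143125 /13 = 11009.62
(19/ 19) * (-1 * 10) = -10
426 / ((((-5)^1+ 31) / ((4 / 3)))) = 284 / 13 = 21.85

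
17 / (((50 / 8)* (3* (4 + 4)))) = 17 / 150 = 0.11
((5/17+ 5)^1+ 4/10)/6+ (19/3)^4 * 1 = 11083819/6885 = 1609.85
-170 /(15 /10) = -340 /3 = -113.33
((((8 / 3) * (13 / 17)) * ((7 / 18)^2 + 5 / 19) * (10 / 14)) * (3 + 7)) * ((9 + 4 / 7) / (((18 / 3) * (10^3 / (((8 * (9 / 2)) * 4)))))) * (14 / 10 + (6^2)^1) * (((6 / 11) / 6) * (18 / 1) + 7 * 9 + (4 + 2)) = 328844308 / 89775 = 3662.98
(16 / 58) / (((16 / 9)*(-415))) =-9 / 24070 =-0.00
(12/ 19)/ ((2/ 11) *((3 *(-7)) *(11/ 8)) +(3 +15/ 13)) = -208/ 361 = -0.58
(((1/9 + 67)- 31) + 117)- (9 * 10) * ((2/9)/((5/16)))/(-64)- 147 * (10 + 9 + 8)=-34334/9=-3814.89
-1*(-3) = 3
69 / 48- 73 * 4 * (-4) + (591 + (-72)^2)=111111 / 16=6944.44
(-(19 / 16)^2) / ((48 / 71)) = -25631 / 12288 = -2.09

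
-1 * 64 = -64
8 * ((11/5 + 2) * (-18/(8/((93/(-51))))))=11718/85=137.86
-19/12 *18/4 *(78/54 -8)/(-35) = -1121/840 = -1.33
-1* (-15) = 15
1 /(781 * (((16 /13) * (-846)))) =-0.00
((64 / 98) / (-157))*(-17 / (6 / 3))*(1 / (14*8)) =17 / 53851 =0.00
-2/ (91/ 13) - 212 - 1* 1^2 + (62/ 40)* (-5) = -6189/ 28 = -221.04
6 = 6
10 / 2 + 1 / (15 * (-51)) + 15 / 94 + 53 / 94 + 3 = 313603 / 35955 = 8.72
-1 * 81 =-81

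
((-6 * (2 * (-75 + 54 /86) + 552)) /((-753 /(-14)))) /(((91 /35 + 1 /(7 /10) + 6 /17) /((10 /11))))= -962948000 /103170287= -9.33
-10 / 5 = -2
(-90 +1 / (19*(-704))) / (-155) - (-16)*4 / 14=74771847 / 14512960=5.15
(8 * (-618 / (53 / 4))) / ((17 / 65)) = -1426.68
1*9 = 9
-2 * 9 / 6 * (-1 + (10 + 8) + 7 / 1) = -72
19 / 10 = 1.90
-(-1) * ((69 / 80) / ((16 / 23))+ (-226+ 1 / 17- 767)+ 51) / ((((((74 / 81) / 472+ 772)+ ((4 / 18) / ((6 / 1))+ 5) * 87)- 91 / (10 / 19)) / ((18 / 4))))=-880420589271 / 215744835968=-4.08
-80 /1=-80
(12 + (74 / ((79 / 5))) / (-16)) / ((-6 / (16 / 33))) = -7399 / 7821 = -0.95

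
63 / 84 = 0.75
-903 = -903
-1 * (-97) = 97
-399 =-399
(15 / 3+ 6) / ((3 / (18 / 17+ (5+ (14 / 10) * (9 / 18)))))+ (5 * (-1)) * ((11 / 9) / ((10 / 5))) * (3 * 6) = -5137 / 170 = -30.22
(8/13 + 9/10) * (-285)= -431.88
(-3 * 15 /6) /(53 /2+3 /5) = -75 /271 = -0.28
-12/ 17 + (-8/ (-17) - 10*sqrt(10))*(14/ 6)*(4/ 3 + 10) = 1796/ 153 - 2380*sqrt(10)/ 9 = -824.51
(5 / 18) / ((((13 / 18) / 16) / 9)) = 720 / 13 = 55.38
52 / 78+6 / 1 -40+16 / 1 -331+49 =-898 / 3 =-299.33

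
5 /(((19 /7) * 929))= 35 /17651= 0.00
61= 61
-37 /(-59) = 37 /59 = 0.63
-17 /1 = -17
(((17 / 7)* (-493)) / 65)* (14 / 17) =-986 / 65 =-15.17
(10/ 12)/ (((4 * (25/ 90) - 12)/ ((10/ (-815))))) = 15/ 15974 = 0.00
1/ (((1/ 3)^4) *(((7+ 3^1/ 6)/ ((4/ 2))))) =108/ 5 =21.60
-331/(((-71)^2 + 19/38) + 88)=-662/10259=-0.06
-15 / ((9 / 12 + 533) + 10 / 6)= -36 / 1285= -0.03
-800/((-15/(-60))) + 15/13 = -3198.85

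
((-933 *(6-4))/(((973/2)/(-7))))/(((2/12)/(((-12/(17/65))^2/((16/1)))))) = 21195.78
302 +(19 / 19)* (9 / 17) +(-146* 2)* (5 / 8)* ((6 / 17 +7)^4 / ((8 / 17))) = -89087546893 / 78608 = -1133314.00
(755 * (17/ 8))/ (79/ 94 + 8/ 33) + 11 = 20054881/ 13436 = 1492.62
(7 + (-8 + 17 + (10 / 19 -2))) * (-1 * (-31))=8556 / 19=450.32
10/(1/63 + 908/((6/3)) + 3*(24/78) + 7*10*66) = 1638/831275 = 0.00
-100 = -100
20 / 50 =2 / 5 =0.40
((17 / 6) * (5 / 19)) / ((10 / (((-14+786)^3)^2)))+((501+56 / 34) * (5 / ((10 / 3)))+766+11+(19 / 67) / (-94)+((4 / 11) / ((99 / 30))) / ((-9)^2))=472046414546454964314670975 / 29906585181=15784029225989716.79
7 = 7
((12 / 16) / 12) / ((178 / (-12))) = -3 / 712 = -0.00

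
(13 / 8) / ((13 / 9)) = 9 / 8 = 1.12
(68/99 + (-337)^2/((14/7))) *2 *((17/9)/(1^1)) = 191138939/891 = 214521.82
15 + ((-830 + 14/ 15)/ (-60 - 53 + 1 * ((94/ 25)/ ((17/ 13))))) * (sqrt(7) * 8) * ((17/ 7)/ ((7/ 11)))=15 + 1581361760 * sqrt(7)/ 6880041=623.12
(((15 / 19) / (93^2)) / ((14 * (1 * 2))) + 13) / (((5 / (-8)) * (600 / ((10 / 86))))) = -19938833 / 4946363100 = -0.00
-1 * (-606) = 606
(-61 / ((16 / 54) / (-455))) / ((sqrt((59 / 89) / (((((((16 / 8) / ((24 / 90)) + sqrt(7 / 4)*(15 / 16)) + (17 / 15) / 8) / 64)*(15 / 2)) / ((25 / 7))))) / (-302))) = -22631427*sqrt(8270325*sqrt(7) + 134824676) / 15104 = -18756967.88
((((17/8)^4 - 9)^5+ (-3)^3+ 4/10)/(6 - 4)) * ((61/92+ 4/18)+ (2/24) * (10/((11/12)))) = 18064485405038606433630906611/105008090639591622574080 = 172029.46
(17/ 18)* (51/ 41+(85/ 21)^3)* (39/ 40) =1417241839/ 22782060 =62.21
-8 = -8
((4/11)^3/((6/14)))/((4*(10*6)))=0.00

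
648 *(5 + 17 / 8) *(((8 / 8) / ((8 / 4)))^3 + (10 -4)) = 226233 / 8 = 28279.12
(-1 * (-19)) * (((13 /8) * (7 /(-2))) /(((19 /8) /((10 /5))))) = -91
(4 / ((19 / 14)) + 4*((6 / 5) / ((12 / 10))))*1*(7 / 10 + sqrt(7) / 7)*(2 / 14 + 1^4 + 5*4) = 19536*sqrt(7) / 931 + 9768 / 95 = 158.34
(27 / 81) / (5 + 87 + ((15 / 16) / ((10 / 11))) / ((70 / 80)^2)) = 49 / 13722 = 0.00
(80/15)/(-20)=-4/15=-0.27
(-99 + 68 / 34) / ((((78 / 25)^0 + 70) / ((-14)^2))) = -19012 / 71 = -267.77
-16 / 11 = -1.45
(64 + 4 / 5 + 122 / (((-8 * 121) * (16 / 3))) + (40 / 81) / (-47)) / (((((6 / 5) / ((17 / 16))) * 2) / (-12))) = -162298047779 / 471702528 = -344.07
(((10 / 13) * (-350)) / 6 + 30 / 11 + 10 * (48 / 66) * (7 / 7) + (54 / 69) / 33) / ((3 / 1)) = -343846 / 29601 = -11.62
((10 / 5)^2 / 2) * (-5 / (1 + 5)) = -5 / 3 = -1.67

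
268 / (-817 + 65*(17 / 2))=-1.01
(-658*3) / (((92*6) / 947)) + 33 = -308527 / 92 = -3353.55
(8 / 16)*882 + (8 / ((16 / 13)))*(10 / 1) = 506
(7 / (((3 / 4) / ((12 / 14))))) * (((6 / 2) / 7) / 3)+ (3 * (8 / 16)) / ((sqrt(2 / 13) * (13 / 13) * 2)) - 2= -6 / 7+ 3 * sqrt(26) / 8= 1.05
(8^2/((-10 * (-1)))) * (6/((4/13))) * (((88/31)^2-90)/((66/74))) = -11465.88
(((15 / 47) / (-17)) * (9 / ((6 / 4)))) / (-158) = 45 / 63121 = 0.00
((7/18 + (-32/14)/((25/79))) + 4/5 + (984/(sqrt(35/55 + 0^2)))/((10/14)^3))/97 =-19007/305550 + 48216 * sqrt(77)/12125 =34.83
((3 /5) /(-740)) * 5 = -0.00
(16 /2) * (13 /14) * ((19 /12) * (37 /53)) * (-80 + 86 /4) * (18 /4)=-3207789 /1484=-2161.58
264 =264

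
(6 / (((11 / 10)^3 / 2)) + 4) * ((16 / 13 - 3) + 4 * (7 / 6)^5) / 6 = 752636849 / 50455548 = 14.92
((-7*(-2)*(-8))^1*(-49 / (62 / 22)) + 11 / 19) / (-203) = -1147333 / 119567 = -9.60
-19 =-19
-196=-196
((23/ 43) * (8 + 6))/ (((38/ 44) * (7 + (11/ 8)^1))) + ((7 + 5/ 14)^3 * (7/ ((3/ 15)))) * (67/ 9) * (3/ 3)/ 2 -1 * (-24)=20047621988603/ 386238384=51904.79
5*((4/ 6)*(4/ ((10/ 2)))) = 2.67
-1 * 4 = -4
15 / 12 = 5 / 4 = 1.25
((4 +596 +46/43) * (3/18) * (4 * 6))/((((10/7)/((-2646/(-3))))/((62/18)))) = 1099282072/215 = 5112939.87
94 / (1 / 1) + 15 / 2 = 203 / 2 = 101.50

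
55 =55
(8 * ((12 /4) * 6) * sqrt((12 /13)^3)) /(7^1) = 18.24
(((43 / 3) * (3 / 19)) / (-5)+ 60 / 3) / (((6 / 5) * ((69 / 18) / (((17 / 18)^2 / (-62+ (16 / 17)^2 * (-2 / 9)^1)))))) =-51699499 / 848342856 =-0.06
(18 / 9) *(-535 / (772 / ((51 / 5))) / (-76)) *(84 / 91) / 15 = 5457 / 476710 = 0.01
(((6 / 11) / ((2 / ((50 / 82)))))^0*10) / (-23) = -10 / 23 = -0.43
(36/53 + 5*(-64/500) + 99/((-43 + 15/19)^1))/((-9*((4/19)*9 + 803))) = 46561799/146259958050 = 0.00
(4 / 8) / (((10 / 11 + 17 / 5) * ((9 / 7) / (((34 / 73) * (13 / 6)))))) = 0.09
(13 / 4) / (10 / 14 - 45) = -91 / 1240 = -0.07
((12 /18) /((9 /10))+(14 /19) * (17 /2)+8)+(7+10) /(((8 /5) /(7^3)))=15018091 /4104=3659.38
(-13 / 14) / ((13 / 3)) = -3 / 14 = -0.21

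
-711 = -711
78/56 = 39/28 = 1.39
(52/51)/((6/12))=104/51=2.04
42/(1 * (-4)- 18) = -21/11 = -1.91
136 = 136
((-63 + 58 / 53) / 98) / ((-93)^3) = 3281 / 4177830258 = 0.00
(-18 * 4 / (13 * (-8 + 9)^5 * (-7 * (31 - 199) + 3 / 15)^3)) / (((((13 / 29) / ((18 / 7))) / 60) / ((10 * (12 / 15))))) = -2255040000 / 240623634790903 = -0.00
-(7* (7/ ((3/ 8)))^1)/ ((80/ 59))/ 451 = -2891/ 13530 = -0.21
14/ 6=7/ 3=2.33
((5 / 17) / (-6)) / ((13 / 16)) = -40 / 663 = -0.06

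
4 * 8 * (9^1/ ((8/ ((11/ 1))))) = 396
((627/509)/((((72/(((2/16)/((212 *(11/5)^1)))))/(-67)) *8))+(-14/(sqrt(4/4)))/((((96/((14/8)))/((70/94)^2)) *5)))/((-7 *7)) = 0.00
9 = 9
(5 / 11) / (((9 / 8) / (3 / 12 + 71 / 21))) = 1.47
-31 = -31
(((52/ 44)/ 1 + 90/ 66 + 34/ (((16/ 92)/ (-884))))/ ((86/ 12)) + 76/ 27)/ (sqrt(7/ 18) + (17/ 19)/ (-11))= -244556671744 * sqrt(14)/ 23263731 - 39784338944/ 7754577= -44464.08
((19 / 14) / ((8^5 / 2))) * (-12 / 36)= -19 / 688128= -0.00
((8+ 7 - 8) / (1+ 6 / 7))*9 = 441 / 13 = 33.92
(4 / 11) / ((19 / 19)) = 4 / 11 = 0.36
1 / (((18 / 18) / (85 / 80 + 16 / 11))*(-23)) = -443 / 4048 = -0.11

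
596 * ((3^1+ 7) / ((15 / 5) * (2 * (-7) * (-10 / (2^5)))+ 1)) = 47680 / 113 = 421.95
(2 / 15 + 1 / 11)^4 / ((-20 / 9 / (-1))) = 1874161 / 1647112500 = 0.00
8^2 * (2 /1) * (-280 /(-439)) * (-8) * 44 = -12615680 /439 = -28737.31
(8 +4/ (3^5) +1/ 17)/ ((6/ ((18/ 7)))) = 33359/ 9639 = 3.46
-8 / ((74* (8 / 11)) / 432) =-2376 / 37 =-64.22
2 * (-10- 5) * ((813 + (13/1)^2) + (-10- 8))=-28920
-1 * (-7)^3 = 343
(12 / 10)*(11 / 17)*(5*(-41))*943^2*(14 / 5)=-33688309116 / 85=-396333048.42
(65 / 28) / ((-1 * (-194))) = 65 / 5432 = 0.01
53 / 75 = 0.71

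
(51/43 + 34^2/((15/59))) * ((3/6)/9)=2933537/11610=252.67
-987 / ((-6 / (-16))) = -2632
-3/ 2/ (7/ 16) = -24/ 7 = -3.43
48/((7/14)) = 96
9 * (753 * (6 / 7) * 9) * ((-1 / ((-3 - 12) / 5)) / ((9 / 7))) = 13554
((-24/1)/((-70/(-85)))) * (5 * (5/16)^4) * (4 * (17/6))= -15.75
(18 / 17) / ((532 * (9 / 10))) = 5 / 2261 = 0.00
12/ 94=6/ 47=0.13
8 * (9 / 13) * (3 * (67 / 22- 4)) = -2268 / 143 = -15.86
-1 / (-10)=1 / 10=0.10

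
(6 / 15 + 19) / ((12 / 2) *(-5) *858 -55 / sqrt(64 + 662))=-2996136 / 3975285575 + 97 *sqrt(6) / 3975285575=-0.00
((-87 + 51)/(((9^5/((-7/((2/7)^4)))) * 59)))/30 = 16807/46451880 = 0.00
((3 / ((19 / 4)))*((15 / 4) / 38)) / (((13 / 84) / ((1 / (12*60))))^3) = 343 / 7613923200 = 0.00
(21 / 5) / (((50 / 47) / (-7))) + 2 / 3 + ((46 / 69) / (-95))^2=-21905801 / 812250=-26.97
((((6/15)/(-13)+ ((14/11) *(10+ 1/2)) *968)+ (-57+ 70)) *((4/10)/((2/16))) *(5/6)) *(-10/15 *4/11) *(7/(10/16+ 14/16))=-251382656/6435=-39064.90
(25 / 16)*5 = 125 / 16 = 7.81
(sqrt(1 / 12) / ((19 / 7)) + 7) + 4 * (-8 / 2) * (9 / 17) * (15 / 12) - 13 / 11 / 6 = -4247 / 1122 + 7 * sqrt(3) / 114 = -3.68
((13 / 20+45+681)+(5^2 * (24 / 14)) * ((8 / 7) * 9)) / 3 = 1144117 / 2940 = 389.16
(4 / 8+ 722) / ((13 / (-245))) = -354025 / 26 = -13616.35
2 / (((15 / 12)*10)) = 4 / 25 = 0.16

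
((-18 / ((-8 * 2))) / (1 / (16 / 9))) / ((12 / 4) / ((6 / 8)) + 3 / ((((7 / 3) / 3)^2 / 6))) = 49 / 827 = 0.06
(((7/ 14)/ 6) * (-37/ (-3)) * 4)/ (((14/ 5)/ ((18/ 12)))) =185/ 84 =2.20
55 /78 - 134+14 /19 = -132.56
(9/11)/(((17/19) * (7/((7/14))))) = 171/2618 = 0.07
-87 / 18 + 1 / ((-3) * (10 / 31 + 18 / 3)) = -2873 / 588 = -4.89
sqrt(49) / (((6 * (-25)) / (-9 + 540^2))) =-13607.58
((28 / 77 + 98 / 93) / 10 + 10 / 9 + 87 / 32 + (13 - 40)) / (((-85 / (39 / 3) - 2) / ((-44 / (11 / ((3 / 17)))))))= -29400449 / 15443208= -1.90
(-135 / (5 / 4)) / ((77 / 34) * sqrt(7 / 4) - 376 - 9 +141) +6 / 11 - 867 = -874031867721 / 1009260857 +188496 * sqrt(7) / 91750987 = -866.01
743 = 743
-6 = -6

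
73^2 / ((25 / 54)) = 287766 / 25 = 11510.64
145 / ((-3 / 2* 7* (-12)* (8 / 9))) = 145 / 112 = 1.29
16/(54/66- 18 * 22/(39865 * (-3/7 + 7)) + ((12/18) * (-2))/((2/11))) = -2.46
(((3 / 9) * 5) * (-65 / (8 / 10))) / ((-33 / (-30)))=-8125 / 66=-123.11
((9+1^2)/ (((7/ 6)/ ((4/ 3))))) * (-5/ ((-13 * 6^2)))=100/ 819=0.12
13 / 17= 0.76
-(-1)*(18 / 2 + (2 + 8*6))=59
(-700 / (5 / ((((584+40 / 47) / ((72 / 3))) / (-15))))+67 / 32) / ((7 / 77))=34176967 / 13536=2524.89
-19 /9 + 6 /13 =-193 /117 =-1.65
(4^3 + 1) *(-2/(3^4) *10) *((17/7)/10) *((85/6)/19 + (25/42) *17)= -42.35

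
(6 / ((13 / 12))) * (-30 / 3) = -720 / 13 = -55.38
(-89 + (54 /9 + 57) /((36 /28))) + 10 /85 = -678 /17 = -39.88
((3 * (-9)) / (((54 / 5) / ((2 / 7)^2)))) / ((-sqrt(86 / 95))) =5 * sqrt(8170) / 2107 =0.21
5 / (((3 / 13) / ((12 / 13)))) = 20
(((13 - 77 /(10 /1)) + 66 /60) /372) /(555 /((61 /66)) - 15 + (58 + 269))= 244 /12941415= 0.00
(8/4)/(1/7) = 14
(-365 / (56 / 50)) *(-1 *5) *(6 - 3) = 136875 / 28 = 4888.39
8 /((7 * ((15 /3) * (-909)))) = -8 /31815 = -0.00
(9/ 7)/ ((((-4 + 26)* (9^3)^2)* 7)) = 1/ 63654822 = 0.00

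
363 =363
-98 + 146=48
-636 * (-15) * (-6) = -57240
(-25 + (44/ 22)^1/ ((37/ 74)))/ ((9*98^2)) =-1/ 4116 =-0.00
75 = 75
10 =10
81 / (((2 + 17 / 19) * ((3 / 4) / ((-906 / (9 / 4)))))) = -826272 / 55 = -15023.13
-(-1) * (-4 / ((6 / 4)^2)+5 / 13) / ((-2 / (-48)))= -1304 / 39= -33.44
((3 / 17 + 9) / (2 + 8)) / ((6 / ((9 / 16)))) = 117 / 1360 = 0.09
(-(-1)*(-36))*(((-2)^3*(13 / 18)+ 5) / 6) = 4.67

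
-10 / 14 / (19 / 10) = -50 / 133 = -0.38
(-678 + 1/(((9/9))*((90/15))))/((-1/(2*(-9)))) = -12201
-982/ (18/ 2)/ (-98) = 491/ 441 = 1.11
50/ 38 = 25/ 19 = 1.32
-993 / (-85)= 993 / 85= 11.68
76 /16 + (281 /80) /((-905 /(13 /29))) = 9969447 /2099600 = 4.75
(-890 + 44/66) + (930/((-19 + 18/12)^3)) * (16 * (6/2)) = -23092372/25725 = -897.66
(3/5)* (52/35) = 156/175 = 0.89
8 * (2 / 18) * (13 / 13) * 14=112 / 9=12.44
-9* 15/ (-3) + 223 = 268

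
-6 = -6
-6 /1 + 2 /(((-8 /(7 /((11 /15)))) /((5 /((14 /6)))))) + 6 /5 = -2181 /220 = -9.91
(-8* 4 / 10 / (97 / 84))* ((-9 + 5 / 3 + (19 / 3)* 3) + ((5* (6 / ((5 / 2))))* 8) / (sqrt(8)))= -32256* sqrt(2) / 485 -3136 / 97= -126.39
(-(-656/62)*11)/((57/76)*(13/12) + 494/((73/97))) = 4214144/23796747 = 0.18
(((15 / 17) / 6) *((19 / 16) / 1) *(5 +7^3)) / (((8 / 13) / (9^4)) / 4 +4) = 704946645 / 46399664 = 15.19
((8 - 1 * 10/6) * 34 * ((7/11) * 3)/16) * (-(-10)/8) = 11305/352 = 32.12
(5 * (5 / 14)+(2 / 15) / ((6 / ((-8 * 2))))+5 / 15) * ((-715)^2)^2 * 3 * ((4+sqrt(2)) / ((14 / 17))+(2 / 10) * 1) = 987227269760875 * sqrt(2) / 588+685251869598725 / 98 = 9366771108218.95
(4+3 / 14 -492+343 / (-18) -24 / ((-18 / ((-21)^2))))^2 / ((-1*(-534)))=26142769 / 2119446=12.33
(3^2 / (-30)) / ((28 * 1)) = -3 / 280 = -0.01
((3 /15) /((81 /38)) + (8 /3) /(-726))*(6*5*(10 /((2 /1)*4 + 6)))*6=88360 /7623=11.59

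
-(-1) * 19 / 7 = 19 / 7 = 2.71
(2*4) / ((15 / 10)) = 5.33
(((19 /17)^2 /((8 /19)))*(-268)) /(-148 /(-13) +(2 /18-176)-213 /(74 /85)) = 1989404937 /1023800707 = 1.94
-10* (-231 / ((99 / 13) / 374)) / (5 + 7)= 85085 / 9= 9453.89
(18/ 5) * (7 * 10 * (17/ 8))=1071/ 2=535.50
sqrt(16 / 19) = 4*sqrt(19) / 19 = 0.92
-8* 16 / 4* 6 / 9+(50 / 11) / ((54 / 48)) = -17.29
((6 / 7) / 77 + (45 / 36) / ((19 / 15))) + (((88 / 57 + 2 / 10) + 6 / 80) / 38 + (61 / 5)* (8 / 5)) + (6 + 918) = 220551211561 / 233494800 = 944.57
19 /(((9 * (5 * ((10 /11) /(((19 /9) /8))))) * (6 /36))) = 3971 /5400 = 0.74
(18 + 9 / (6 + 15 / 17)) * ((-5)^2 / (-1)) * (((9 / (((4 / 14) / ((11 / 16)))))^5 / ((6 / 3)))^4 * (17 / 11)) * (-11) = 69618929936865023180300006150157512117872512244762598029356675 / 263671324847471715511314266718208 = 264036788896699713678060700000.00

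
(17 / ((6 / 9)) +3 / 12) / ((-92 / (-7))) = 721 / 368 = 1.96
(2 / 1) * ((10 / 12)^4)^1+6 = 4513 / 648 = 6.96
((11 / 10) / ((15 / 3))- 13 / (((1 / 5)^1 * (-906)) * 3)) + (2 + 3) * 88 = 14957287 / 33975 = 440.24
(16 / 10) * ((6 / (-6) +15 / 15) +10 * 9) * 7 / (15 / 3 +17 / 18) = 169.57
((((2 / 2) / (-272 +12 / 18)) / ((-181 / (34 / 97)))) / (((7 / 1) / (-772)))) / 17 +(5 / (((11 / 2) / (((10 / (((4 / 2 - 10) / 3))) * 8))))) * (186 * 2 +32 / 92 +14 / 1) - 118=-12257847748270 / 1150457539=-10654.76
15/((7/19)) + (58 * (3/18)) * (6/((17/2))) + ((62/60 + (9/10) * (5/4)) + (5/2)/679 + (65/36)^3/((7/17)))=172322082973/2692751040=63.99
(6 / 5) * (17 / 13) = 102 / 65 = 1.57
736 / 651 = 1.13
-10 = -10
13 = 13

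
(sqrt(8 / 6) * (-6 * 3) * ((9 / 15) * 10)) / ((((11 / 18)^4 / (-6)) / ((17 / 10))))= 9120.37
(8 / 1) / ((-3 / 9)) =-24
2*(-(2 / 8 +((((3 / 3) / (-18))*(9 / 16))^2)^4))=-274877906945 / 549755813888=-0.50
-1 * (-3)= 3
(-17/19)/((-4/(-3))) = -51/76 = -0.67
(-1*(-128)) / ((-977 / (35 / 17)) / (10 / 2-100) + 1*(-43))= -3.37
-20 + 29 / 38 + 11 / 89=-64641 / 3382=-19.11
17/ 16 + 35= 577/ 16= 36.06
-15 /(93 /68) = -340 /31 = -10.97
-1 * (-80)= 80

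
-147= -147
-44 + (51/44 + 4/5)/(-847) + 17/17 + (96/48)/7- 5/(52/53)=-28955642/605605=-47.81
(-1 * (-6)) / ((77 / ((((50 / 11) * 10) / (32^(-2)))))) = 3072000 / 847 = 3626.92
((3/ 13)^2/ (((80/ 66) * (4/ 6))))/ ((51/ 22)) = 3267/ 114920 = 0.03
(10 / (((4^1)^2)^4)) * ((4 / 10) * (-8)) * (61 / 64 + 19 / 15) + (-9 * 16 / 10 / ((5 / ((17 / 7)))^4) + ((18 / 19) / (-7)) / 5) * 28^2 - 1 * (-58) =-676766830331593 / 1144012800000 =-591.57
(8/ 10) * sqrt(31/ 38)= 2 * sqrt(1178)/ 95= 0.72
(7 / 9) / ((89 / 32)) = 224 / 801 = 0.28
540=540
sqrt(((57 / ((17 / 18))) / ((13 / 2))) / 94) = 3 *sqrt(1184118) / 10387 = 0.31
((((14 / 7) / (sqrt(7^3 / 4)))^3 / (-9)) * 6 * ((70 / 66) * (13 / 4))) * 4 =-8320 * sqrt(7) / 237699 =-0.09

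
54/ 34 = 27/ 17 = 1.59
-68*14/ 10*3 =-1428/ 5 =-285.60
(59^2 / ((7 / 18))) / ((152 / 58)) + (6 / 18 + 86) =2794517 / 798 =3501.90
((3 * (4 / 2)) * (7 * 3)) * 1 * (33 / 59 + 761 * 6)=33947802 / 59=575386.47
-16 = -16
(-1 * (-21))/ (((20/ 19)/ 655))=52269/ 4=13067.25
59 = 59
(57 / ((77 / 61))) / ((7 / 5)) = 17385 / 539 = 32.25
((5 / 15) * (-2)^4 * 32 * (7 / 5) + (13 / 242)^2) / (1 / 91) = 19100527901 / 878460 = 21743.20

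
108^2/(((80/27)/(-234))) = -4605822/5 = -921164.40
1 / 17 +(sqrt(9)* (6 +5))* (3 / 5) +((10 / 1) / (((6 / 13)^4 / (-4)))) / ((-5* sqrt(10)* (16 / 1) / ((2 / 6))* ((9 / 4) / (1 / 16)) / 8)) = 28561* sqrt(10) / 349920 +1688 / 85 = 20.12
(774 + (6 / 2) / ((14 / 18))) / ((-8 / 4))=-5445 / 14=-388.93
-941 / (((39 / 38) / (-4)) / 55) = 7866760 / 39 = 201711.79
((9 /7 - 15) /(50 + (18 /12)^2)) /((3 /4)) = -0.35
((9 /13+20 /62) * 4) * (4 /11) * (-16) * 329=-34447616 /4433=-7770.72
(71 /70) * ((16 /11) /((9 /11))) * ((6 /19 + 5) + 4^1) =33512 /1995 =16.80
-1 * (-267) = 267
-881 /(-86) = 881 /86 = 10.24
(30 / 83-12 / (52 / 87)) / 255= -7091 / 91715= -0.08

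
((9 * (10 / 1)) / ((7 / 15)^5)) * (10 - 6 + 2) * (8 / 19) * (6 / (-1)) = -61637.85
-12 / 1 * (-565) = 6780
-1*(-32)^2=-1024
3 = 3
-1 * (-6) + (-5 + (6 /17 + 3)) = 4.35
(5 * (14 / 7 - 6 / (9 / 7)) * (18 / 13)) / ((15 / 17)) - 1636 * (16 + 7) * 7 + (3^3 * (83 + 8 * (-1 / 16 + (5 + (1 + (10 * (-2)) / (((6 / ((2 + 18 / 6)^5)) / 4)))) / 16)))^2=16318341169277 / 52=313814253255.33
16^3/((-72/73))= -37376/9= -4152.89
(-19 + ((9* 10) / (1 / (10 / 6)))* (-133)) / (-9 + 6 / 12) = 39938 / 17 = 2349.29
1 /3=0.33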